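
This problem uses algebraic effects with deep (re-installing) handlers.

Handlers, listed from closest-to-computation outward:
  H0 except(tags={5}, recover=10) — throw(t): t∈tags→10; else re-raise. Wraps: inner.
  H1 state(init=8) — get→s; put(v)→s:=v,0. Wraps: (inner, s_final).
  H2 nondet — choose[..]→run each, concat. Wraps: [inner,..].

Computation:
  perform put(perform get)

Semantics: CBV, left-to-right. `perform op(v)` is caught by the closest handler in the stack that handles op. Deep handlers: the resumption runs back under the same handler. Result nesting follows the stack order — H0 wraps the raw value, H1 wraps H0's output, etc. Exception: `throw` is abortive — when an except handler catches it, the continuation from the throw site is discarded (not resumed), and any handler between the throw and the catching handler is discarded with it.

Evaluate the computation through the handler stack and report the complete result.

Answer: [(0, 8)]

Working:
get @ H1 ⇒ 8
put(8) @ H1 ⇒ s:=8
H0 returns 0
H1 returns (0, 8)
H2 returns [(0, 8)]
= [(0, 8)]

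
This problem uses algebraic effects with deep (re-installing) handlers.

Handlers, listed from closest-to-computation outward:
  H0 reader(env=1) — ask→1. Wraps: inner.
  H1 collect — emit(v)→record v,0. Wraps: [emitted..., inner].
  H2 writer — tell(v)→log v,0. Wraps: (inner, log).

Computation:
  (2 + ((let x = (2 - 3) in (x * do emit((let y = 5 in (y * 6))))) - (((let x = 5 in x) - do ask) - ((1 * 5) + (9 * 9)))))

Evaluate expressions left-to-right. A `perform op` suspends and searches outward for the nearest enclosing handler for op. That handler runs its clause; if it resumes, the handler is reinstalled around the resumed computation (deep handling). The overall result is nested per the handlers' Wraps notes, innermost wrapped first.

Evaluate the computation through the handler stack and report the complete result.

Answer: ([30, 84], ())

Evaluation trace:
emit(30) @ H1 ⇒ out+=30
ask @ H0 ⇒ 1
H0 returns 84
H1 returns [30, 84]
H2 returns ([30, 84], ())
= ([30, 84], ())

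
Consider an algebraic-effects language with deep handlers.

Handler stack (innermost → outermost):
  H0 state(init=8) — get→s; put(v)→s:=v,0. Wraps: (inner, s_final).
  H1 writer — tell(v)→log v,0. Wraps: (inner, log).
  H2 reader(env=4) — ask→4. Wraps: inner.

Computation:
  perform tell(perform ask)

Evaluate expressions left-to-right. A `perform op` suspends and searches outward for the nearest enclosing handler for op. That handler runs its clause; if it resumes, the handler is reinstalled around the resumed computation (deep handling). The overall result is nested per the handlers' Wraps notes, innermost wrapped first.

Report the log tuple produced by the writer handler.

Answer: (4)

Step-by-step:
ask @ H2 ⇒ 4
tell(4) @ H1 ⇒ log+=4
H0 returns (0, 8)
H1 returns ((0, 8), (4))
H2 returns ((0, 8), (4))
= ((0, 8), (4))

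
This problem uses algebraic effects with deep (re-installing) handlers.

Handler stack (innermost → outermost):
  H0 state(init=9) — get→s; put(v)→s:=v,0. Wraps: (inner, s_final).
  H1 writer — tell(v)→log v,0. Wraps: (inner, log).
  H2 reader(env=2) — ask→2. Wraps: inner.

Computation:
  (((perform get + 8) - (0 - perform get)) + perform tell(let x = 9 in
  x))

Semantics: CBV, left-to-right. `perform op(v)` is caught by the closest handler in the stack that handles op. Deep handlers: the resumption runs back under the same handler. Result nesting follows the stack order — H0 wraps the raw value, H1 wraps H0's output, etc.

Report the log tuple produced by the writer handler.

Answer: (9)

Step-by-step:
get @ H0 ⇒ 9
get @ H0 ⇒ 9
tell(9) @ H1 ⇒ log+=9
H0 returns (26, 9)
H1 returns ((26, 9), (9))
H2 returns ((26, 9), (9))
= ((26, 9), (9))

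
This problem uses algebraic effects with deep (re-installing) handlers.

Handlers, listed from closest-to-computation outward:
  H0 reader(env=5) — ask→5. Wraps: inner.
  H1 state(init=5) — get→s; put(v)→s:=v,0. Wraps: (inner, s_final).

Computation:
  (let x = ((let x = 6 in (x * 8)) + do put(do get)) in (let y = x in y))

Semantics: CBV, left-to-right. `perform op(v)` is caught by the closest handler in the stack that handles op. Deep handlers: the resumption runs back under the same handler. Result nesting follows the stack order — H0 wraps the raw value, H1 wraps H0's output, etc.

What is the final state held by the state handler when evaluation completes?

Evaluation trace:
get @ H1 ⇒ 5
put(5) @ H1 ⇒ s:=5
H0 returns 48
H1 returns (48, 5)
= (48, 5)

Answer: 5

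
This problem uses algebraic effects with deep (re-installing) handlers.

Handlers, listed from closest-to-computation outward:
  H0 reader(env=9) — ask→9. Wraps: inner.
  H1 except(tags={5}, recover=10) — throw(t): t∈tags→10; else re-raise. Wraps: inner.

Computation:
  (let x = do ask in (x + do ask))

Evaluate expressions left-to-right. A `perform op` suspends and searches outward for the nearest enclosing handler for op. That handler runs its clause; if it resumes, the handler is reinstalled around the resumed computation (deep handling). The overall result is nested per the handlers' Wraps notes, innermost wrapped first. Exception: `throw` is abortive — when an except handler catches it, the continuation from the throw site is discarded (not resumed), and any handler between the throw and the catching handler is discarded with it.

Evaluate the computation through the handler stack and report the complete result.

Answer: 18

Evaluation trace:
ask @ H0 ⇒ 9
ask @ H0 ⇒ 9
H0 returns 18
H1 returns 18
= 18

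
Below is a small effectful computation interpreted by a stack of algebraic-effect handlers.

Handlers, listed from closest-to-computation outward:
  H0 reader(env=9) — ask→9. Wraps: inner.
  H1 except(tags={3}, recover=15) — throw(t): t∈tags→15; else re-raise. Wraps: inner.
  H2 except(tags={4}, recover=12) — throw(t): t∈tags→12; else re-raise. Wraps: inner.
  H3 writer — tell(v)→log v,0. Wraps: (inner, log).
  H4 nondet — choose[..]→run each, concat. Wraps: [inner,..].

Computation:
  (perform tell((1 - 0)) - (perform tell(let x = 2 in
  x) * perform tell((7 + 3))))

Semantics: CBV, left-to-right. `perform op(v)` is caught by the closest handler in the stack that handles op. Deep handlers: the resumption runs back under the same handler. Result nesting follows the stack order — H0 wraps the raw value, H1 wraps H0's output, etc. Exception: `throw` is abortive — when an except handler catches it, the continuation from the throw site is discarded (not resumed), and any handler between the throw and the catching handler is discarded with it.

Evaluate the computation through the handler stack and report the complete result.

Evaluation trace:
tell(1) @ H3 ⇒ log+=1
tell(2) @ H3 ⇒ log+=2
tell(10) @ H3 ⇒ log+=10
H0 returns 0
H1 returns 0
H2 returns 0
H3 returns (0, (1, 2, 10))
H4 returns [(0, (1, 2, 10))]
= [(0, (1, 2, 10))]

Answer: [(0, (1, 2, 10))]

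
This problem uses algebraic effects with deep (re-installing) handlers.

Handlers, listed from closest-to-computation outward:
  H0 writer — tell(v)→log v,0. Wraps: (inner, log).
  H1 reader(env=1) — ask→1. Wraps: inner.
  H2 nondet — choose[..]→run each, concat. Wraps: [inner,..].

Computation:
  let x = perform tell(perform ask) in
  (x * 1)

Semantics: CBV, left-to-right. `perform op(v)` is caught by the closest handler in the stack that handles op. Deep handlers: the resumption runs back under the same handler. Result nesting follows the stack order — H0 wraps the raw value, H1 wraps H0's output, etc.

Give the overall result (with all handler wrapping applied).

Step-by-step:
ask @ H1 ⇒ 1
tell(1) @ H0 ⇒ log+=1
H0 returns (0, (1))
H1 returns (0, (1))
H2 returns [(0, (1))]
= [(0, (1))]

Answer: [(0, (1))]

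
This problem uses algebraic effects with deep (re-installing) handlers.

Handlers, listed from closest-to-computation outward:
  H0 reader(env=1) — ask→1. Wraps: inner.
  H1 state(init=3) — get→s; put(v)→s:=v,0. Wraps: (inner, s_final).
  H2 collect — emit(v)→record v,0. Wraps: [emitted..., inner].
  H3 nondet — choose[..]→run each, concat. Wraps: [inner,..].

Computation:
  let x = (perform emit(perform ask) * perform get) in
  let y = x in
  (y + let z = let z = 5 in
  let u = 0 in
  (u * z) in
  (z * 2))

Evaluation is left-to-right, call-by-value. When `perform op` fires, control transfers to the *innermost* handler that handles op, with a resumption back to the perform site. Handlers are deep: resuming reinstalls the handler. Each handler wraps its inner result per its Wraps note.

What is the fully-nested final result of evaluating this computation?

Answer: [[1, (0, 3)]]

Evaluation trace:
ask @ H0 ⇒ 1
emit(1) @ H2 ⇒ out+=1
get @ H1 ⇒ 3
H0 returns 0
H1 returns (0, 3)
H2 returns [1, (0, 3)]
H3 returns [[1, (0, 3)]]
= [[1, (0, 3)]]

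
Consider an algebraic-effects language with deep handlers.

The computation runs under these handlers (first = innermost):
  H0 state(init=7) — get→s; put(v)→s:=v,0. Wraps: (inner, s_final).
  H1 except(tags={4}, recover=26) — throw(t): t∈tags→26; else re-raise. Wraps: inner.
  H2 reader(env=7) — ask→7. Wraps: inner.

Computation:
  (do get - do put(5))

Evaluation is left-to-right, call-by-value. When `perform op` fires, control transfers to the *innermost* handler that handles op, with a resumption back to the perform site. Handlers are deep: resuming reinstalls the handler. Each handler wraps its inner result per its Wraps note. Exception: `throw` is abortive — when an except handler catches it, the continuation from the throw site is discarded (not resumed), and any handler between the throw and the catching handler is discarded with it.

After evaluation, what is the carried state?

Evaluation trace:
get @ H0 ⇒ 7
put(5) @ H0 ⇒ s:=5
H0 returns (7, 5)
H1 returns (7, 5)
H2 returns (7, 5)
= (7, 5)

Answer: 5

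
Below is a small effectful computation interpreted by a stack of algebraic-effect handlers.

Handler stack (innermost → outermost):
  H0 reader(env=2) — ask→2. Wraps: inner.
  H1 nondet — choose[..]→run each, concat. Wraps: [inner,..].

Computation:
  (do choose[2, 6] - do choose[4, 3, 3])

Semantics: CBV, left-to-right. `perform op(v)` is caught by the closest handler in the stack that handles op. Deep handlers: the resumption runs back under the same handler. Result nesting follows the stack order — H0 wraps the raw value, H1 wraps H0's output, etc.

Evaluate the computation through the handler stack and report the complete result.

Working:
choose[2, 6] @ H1
  branch[0] choose=2:
    choose[4, 3, 3] @ H1
      branch[0] choose=4:
        H0 returns -2
        H1 returns [-2]
      branch[1] choose=3:
        H0 returns -1
        H1 returns [-1]
      branch[2] choose=3:
        H0 returns -1
        H1 returns [-1]
  branch[1] choose=6:
    choose[4, 3, 3] @ H1
      branch[0] choose=4:
        H0 returns 2
        H1 returns [2]
      branch[1] choose=3:
        H0 returns 3
        H1 returns [3]
      branch[2] choose=3:
        H0 returns 3
        H1 returns [3]
= [-2, -1, -1, 2, 3, 3]

Answer: [-2, -1, -1, 2, 3, 3]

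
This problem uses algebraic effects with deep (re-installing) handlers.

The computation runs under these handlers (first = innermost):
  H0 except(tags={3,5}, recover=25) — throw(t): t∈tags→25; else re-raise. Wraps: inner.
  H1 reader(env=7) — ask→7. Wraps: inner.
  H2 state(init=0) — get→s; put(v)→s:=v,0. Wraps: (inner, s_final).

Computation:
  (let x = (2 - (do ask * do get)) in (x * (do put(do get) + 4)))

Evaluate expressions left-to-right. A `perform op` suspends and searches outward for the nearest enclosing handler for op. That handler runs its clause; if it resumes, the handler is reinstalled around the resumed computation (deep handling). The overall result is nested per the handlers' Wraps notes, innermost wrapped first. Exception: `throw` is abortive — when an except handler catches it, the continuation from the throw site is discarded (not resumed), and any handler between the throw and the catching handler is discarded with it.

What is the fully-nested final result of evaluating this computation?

Working:
ask @ H1 ⇒ 7
get @ H2 ⇒ 0
get @ H2 ⇒ 0
put(0) @ H2 ⇒ s:=0
H0 returns 8
H1 returns 8
H2 returns (8, 0)
= (8, 0)

Answer: (8, 0)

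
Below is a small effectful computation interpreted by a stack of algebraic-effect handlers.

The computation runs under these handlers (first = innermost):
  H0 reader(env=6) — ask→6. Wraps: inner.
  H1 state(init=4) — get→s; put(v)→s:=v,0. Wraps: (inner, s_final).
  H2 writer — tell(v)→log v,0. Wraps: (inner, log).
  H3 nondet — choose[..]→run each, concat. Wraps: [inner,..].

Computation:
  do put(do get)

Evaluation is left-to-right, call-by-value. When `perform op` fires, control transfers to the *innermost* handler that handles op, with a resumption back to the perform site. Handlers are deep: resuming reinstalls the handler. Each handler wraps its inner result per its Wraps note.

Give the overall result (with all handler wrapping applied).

Step-by-step:
get @ H1 ⇒ 4
put(4) @ H1 ⇒ s:=4
H0 returns 0
H1 returns (0, 4)
H2 returns ((0, 4), ())
H3 returns [((0, 4), ())]
= [((0, 4), ())]

Answer: [((0, 4), ())]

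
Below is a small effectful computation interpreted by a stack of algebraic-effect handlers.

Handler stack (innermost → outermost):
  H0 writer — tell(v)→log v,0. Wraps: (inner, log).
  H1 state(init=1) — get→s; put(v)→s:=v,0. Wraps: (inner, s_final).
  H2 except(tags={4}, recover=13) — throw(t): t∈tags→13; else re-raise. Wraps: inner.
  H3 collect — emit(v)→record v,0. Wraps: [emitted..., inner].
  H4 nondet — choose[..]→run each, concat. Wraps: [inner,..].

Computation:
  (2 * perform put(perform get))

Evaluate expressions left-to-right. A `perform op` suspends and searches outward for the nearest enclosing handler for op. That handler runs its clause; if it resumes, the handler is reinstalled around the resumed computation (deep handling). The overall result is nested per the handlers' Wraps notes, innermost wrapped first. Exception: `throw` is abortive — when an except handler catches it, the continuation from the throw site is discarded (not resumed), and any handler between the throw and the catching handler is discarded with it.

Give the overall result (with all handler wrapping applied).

Evaluation trace:
get @ H1 ⇒ 1
put(1) @ H1 ⇒ s:=1
H0 returns (0, ())
H1 returns ((0, ()), 1)
H2 returns ((0, ()), 1)
H3 returns [((0, ()), 1)]
H4 returns [[((0, ()), 1)]]
= [[((0, ()), 1)]]

Answer: [[((0, ()), 1)]]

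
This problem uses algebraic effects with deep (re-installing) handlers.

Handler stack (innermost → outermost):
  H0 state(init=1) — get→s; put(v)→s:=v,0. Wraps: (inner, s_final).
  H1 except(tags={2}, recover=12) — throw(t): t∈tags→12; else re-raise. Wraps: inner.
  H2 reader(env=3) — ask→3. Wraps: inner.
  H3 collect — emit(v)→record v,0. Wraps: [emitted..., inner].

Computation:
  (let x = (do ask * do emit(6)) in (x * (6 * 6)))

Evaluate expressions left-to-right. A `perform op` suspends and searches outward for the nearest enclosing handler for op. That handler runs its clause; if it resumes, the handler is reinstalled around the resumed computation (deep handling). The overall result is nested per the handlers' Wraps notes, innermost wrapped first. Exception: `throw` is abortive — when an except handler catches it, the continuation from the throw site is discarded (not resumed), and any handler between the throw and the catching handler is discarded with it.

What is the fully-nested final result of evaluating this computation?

Step-by-step:
ask @ H2 ⇒ 3
emit(6) @ H3 ⇒ out+=6
H0 returns (0, 1)
H1 returns (0, 1)
H2 returns (0, 1)
H3 returns [6, (0, 1)]
= [6, (0, 1)]

Answer: [6, (0, 1)]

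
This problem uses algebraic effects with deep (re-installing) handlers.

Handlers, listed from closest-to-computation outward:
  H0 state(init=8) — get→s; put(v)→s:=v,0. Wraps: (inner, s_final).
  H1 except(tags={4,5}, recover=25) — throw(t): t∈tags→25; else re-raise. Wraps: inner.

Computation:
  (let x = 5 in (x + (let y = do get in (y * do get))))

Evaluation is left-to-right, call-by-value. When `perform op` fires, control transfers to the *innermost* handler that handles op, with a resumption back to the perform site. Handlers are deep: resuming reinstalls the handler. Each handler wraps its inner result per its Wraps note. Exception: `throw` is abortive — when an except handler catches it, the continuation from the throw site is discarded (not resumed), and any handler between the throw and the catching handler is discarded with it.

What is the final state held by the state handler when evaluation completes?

Evaluation trace:
get @ H0 ⇒ 8
get @ H0 ⇒ 8
H0 returns (69, 8)
H1 returns (69, 8)
= (69, 8)

Answer: 8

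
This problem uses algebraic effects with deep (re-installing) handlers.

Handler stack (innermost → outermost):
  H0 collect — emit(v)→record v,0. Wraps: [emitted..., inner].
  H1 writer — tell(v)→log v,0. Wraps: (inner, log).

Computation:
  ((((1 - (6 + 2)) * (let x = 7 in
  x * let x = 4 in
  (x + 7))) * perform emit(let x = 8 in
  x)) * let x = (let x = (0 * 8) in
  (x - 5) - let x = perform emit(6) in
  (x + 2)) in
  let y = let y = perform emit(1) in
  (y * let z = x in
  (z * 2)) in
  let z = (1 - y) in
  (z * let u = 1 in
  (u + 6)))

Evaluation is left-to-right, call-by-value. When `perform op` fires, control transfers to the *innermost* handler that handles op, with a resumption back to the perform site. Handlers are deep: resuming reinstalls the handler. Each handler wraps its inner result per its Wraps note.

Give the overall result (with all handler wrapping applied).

Evaluation trace:
emit(8) @ H0 ⇒ out+=8
emit(6) @ H0 ⇒ out+=6
emit(1) @ H0 ⇒ out+=1
H0 returns [8, 6, 1, 0]
H1 returns ([8, 6, 1, 0], ())
= ([8, 6, 1, 0], ())

Answer: ([8, 6, 1, 0], ())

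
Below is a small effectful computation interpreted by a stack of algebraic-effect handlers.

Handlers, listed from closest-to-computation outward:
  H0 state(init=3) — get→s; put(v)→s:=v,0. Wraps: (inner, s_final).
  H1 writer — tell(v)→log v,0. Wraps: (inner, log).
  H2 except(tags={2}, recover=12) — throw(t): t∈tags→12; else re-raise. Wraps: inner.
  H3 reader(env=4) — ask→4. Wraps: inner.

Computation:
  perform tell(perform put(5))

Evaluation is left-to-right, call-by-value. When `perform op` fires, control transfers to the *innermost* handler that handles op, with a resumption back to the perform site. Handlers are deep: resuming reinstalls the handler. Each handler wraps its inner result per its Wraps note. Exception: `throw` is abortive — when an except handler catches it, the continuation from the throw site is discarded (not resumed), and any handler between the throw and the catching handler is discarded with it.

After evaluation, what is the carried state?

Answer: 5

Working:
put(5) @ H0 ⇒ s:=5
tell(0) @ H1 ⇒ log+=0
H0 returns (0, 5)
H1 returns ((0, 5), (0))
H2 returns ((0, 5), (0))
H3 returns ((0, 5), (0))
= ((0, 5), (0))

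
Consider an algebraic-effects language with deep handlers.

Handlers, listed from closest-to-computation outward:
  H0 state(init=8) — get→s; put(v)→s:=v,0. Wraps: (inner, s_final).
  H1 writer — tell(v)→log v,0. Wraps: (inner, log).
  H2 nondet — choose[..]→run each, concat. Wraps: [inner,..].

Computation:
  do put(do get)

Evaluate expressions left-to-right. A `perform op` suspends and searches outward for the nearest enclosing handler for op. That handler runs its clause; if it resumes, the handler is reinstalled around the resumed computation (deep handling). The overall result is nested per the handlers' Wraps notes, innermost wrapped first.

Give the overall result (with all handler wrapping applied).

Answer: [((0, 8), ())]

Working:
get @ H0 ⇒ 8
put(8) @ H0 ⇒ s:=8
H0 returns (0, 8)
H1 returns ((0, 8), ())
H2 returns [((0, 8), ())]
= [((0, 8), ())]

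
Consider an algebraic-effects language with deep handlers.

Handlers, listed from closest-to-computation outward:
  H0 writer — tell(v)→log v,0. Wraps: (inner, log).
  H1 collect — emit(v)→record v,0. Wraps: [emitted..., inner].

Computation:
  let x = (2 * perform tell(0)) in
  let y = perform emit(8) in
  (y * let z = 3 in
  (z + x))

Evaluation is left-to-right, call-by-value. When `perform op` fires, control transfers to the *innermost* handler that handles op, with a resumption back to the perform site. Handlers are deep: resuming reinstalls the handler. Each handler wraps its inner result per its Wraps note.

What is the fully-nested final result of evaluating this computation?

Answer: [8, (0, (0))]

Step-by-step:
tell(0) @ H0 ⇒ log+=0
emit(8) @ H1 ⇒ out+=8
H0 returns (0, (0))
H1 returns [8, (0, (0))]
= [8, (0, (0))]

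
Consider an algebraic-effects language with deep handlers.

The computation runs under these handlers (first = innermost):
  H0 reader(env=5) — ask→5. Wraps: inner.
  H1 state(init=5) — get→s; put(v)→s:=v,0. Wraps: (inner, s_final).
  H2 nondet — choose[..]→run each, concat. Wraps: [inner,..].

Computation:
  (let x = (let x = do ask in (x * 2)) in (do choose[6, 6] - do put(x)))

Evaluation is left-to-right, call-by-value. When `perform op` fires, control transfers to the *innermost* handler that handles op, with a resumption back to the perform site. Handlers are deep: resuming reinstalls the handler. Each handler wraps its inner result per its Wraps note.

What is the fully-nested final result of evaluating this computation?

Step-by-step:
ask @ H0 ⇒ 5
choose[6, 6] @ H2
  branch[0] choose=6:
    put(10) @ H1 ⇒ s:=10
    H0 returns 6
    H1 returns (6, 10)
    H2 returns [(6, 10)]
  branch[1] choose=6:
    put(10) @ H1 ⇒ s:=10
    H0 returns 6
    H1 returns (6, 10)
    H2 returns [(6, 10)]
= [(6, 10), (6, 10)]

Answer: [(6, 10), (6, 10)]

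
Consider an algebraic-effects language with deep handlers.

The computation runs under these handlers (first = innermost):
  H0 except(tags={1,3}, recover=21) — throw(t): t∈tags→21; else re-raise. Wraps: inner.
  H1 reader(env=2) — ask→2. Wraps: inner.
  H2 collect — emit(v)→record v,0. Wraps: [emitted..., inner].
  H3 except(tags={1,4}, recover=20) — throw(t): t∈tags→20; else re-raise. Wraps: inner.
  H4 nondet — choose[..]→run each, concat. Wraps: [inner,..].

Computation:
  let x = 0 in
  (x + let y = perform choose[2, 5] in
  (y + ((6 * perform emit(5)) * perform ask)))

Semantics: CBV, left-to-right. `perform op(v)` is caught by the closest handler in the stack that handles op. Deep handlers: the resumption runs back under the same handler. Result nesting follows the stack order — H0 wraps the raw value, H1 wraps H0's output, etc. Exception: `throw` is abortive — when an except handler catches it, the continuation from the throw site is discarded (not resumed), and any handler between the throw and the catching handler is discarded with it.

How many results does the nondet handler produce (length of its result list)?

Working:
choose[2, 5] @ H4
  branch[0] choose=2:
    emit(5) @ H2 ⇒ out+=5
    ask @ H1 ⇒ 2
    H0 returns 2
    H1 returns 2
    H2 returns [5, 2]
    H3 returns [5, 2]
    H4 returns [[5, 2]]
  branch[1] choose=5:
    emit(5) @ H2 ⇒ out+=5
    ask @ H1 ⇒ 2
    H0 returns 5
    H1 returns 5
    H2 returns [5, 5]
    H3 returns [5, 5]
    H4 returns [[5, 5]]
= [[5, 2], [5, 5]]

Answer: 2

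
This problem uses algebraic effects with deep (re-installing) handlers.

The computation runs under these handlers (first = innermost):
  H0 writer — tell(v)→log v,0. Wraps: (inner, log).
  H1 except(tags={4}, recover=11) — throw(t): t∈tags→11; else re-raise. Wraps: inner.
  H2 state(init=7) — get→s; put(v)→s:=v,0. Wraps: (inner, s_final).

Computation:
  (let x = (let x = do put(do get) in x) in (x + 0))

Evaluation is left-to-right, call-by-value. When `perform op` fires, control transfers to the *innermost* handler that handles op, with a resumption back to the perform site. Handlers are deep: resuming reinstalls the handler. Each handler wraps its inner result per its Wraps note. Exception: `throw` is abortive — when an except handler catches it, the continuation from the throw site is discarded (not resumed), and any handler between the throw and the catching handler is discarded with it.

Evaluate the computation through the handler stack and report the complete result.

Answer: ((0, ()), 7)

Working:
get @ H2 ⇒ 7
put(7) @ H2 ⇒ s:=7
H0 returns (0, ())
H1 returns (0, ())
H2 returns ((0, ()), 7)
= ((0, ()), 7)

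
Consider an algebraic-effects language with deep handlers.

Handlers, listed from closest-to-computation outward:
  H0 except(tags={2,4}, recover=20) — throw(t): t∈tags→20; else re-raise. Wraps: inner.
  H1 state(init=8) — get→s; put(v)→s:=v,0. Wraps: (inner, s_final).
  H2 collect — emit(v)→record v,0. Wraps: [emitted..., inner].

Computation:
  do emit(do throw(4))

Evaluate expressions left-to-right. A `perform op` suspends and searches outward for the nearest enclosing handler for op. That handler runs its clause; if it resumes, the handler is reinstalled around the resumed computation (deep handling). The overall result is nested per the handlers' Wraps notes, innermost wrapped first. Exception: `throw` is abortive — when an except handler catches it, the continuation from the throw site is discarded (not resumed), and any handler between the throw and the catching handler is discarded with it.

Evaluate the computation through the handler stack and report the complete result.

Working:
throw(4) @ H0 caught ⇒ 20
H1 returns (20, 8)
H2 returns [(20, 8)]
= [(20, 8)]

Answer: [(20, 8)]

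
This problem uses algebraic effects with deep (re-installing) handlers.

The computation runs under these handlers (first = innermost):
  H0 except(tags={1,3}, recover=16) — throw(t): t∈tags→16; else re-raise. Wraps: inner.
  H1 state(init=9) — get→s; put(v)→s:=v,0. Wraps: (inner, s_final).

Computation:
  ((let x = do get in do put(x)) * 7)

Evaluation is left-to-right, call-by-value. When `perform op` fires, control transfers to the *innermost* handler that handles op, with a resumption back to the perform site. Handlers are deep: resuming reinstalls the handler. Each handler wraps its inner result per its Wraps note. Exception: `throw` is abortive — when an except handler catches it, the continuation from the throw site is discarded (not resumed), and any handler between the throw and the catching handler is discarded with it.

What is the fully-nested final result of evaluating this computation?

Answer: (0, 9)

Evaluation trace:
get @ H1 ⇒ 9
put(9) @ H1 ⇒ s:=9
H0 returns 0
H1 returns (0, 9)
= (0, 9)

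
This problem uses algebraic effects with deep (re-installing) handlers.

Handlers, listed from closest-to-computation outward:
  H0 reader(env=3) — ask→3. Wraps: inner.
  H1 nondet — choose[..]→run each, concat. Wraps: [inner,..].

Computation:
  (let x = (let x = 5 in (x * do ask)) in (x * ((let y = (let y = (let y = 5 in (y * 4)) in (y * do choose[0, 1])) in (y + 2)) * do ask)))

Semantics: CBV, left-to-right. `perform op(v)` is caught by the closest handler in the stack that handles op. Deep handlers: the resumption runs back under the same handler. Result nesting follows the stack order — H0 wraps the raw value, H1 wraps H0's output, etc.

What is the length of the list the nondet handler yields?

Answer: 2

Step-by-step:
ask @ H0 ⇒ 3
choose[0, 1] @ H1
  branch[0] choose=0:
    ask @ H0 ⇒ 3
    H0 returns 90
    H1 returns [90]
  branch[1] choose=1:
    ask @ H0 ⇒ 3
    H0 returns 990
    H1 returns [990]
= [90, 990]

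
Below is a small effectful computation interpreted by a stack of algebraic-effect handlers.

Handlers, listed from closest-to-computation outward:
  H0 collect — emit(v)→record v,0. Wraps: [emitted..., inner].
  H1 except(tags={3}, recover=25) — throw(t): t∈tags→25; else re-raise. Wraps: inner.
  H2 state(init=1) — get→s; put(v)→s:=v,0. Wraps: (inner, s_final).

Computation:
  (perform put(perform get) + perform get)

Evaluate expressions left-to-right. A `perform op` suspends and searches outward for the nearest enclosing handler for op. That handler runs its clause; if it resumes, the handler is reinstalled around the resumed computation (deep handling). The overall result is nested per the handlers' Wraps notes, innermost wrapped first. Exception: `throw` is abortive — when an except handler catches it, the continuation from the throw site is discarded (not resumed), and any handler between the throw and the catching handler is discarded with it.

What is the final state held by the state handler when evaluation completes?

Evaluation trace:
get @ H2 ⇒ 1
put(1) @ H2 ⇒ s:=1
get @ H2 ⇒ 1
H0 returns [1]
H1 returns [1]
H2 returns ([1], 1)
= ([1], 1)

Answer: 1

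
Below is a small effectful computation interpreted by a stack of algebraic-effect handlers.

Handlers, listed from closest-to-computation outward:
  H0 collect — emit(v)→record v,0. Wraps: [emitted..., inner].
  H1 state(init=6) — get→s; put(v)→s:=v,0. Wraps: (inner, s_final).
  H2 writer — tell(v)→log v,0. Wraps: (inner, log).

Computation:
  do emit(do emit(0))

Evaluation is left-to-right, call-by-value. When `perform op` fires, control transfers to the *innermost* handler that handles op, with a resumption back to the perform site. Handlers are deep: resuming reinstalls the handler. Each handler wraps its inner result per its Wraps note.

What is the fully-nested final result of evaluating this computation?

Answer: (([0, 0, 0], 6), ())

Evaluation trace:
emit(0) @ H0 ⇒ out+=0
emit(0) @ H0 ⇒ out+=0
H0 returns [0, 0, 0]
H1 returns ([0, 0, 0], 6)
H2 returns (([0, 0, 0], 6), ())
= (([0, 0, 0], 6), ())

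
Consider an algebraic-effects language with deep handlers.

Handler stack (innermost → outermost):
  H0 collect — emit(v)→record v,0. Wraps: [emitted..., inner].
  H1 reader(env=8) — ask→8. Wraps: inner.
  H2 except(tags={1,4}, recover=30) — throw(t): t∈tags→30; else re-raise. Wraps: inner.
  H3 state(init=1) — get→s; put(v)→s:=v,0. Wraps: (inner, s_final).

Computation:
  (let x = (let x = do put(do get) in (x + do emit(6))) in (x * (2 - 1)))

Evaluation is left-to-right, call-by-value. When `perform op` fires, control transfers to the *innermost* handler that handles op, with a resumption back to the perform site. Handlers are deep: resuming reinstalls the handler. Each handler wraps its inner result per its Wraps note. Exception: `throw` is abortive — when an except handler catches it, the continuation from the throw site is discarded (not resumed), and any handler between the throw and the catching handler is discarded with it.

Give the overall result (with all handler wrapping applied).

Working:
get @ H3 ⇒ 1
put(1) @ H3 ⇒ s:=1
emit(6) @ H0 ⇒ out+=6
H0 returns [6, 0]
H1 returns [6, 0]
H2 returns [6, 0]
H3 returns ([6, 0], 1)
= ([6, 0], 1)

Answer: ([6, 0], 1)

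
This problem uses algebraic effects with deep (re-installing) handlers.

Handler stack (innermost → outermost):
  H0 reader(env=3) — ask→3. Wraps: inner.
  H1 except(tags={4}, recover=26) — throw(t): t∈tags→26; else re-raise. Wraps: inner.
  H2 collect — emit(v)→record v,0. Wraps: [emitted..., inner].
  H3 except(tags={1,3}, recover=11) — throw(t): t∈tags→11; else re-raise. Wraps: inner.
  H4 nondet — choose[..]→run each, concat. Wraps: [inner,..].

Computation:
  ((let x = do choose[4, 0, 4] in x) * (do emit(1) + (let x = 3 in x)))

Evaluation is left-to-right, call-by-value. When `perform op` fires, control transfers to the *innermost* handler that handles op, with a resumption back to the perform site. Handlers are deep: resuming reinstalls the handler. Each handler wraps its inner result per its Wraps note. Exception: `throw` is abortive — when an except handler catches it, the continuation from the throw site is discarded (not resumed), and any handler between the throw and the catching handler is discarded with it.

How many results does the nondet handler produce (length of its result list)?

Answer: 3

Working:
choose[4, 0, 4] @ H4
  branch[0] choose=4:
    emit(1) @ H2 ⇒ out+=1
    H0 returns 12
    H1 returns 12
    H2 returns [1, 12]
    H3 returns [1, 12]
    H4 returns [[1, 12]]
  branch[1] choose=0:
    emit(1) @ H2 ⇒ out+=1
    H0 returns 0
    H1 returns 0
    H2 returns [1, 0]
    H3 returns [1, 0]
    H4 returns [[1, 0]]
  branch[2] choose=4:
    emit(1) @ H2 ⇒ out+=1
    H0 returns 12
    H1 returns 12
    H2 returns [1, 12]
    H3 returns [1, 12]
    H4 returns [[1, 12]]
= [[1, 12], [1, 0], [1, 12]]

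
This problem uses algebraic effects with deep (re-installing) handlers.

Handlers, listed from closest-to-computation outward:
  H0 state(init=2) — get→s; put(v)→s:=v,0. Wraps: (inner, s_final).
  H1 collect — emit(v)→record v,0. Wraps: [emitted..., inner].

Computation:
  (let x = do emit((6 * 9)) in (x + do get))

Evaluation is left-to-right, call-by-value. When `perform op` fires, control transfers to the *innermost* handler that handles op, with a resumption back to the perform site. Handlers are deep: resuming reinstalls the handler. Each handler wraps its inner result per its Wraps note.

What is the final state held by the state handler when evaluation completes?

Working:
emit(54) @ H1 ⇒ out+=54
get @ H0 ⇒ 2
H0 returns (2, 2)
H1 returns [54, (2, 2)]
= [54, (2, 2)]

Answer: 2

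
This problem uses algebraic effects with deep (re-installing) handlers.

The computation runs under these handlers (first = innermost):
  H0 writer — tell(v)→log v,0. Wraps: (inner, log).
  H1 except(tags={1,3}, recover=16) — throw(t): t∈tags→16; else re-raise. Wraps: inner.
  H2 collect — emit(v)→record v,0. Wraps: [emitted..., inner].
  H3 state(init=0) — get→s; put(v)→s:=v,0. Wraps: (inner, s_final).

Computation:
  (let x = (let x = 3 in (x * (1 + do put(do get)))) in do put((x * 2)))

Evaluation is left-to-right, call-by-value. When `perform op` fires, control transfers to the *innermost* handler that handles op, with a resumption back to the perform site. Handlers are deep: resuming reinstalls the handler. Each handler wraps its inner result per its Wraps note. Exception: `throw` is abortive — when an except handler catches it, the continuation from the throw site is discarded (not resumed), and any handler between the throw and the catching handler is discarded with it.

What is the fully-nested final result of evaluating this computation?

Answer: ([(0, ())], 6)

Step-by-step:
get @ H3 ⇒ 0
put(0) @ H3 ⇒ s:=0
put(6) @ H3 ⇒ s:=6
H0 returns (0, ())
H1 returns (0, ())
H2 returns [(0, ())]
H3 returns ([(0, ())], 6)
= ([(0, ())], 6)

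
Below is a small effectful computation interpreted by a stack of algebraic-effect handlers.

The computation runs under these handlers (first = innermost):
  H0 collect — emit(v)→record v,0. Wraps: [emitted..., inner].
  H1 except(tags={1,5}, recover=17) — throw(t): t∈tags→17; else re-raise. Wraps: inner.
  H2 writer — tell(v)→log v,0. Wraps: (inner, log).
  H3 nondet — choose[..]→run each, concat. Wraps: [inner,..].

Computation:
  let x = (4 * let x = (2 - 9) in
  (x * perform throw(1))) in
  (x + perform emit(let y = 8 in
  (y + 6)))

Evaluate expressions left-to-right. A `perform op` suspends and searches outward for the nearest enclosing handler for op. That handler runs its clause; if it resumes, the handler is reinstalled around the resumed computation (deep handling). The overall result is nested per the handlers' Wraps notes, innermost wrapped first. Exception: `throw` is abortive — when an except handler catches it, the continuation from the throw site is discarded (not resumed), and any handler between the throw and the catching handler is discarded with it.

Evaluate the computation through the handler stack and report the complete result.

Evaluation trace:
throw(1) @ H1 caught ⇒ 17
H2 returns (17, ())
H3 returns [(17, ())]
= [(17, ())]

Answer: [(17, ())]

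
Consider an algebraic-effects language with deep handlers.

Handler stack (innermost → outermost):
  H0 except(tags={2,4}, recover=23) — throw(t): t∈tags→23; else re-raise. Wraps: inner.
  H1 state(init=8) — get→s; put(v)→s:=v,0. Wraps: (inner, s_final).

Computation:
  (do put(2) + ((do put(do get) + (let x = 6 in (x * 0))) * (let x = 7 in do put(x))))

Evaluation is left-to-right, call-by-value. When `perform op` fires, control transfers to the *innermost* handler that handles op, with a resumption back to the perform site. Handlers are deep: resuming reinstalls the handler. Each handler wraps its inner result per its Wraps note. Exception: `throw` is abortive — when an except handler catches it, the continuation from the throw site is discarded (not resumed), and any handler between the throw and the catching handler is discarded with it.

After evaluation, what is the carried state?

Answer: 7

Working:
put(2) @ H1 ⇒ s:=2
get @ H1 ⇒ 2
put(2) @ H1 ⇒ s:=2
put(7) @ H1 ⇒ s:=7
H0 returns 0
H1 returns (0, 7)
= (0, 7)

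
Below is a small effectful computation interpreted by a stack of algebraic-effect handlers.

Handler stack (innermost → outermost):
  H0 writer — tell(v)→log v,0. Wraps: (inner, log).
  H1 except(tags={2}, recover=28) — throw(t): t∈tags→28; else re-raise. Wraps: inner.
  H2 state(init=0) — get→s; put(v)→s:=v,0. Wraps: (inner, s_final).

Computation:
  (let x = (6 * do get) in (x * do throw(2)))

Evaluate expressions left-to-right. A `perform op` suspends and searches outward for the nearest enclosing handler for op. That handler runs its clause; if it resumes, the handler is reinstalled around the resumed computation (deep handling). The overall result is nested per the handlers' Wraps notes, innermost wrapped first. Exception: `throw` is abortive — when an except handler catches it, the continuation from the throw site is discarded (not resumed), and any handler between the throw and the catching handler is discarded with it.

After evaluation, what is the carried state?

Evaluation trace:
get @ H2 ⇒ 0
throw(2) @ H1 caught ⇒ 28
H2 returns (28, 0)
= (28, 0)

Answer: 0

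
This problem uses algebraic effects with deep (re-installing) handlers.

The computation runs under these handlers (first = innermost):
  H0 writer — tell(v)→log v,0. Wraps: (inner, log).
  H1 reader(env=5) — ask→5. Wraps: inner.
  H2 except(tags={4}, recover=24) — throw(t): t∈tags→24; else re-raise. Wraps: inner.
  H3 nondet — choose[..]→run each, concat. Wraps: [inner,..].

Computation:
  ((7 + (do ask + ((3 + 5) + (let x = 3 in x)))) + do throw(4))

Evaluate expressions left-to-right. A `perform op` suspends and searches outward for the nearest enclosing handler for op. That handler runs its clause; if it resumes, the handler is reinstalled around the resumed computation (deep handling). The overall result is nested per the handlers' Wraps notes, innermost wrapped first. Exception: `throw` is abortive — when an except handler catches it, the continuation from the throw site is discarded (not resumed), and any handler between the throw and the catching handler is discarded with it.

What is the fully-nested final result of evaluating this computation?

Step-by-step:
ask @ H1 ⇒ 5
throw(4) @ H2 caught ⇒ 24
H3 returns [24]
= [24]

Answer: [24]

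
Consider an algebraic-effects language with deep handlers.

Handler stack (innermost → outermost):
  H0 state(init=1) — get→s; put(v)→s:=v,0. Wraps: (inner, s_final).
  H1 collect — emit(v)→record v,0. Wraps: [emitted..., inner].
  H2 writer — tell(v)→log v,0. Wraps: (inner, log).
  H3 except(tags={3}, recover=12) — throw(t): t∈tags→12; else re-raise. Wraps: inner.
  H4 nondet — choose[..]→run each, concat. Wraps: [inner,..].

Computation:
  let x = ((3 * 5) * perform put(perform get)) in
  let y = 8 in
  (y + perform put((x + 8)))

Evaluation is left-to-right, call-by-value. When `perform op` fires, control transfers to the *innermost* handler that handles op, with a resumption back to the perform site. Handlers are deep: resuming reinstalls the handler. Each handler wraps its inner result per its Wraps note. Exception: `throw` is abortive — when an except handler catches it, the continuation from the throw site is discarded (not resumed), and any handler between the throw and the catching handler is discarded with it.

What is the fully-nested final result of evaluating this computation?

Step-by-step:
get @ H0 ⇒ 1
put(1) @ H0 ⇒ s:=1
put(8) @ H0 ⇒ s:=8
H0 returns (8, 8)
H1 returns [(8, 8)]
H2 returns ([(8, 8)], ())
H3 returns ([(8, 8)], ())
H4 returns [([(8, 8)], ())]
= [([(8, 8)], ())]

Answer: [([(8, 8)], ())]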